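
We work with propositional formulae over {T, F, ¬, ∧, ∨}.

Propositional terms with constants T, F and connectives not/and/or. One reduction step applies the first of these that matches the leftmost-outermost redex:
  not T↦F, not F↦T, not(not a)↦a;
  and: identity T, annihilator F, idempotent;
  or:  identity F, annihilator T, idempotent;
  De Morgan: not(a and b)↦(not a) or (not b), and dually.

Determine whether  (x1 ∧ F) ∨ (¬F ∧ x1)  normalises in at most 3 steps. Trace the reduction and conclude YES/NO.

  start: (x1 ∧ F) ∨ (¬F ∧ x1)
  step 1: F ∨ (¬F ∧ x1)
  step 2: ¬F ∧ x1
  step 3: T ∧ x1

Answer: NO — after 3 steps the term is T ∧ x1, not yet normal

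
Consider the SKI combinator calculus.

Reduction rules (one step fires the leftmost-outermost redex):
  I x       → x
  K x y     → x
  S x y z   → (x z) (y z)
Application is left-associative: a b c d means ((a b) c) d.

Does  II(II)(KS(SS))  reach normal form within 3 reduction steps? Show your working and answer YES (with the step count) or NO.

  start: II(II)(KS(SS))
  step 1: I(II)(KS(SS))
  step 2: II(KS(SS))
  step 3: I(KS(SS))

Answer: NO — after 3 steps the term is I(KS(SS)), not yet normal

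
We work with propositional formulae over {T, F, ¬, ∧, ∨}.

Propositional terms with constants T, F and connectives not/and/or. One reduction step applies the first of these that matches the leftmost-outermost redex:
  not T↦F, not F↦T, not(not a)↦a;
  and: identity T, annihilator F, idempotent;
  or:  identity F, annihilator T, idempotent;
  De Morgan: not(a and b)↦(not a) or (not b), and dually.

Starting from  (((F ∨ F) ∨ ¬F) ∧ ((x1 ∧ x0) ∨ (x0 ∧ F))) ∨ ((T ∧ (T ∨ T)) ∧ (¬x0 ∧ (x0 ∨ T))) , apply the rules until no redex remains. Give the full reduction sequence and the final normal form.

  start: (((F ∨ F) ∨ ¬F) ∧ ((x1 ∧ x0) ∨ (x0 ∧ F))) ∨ ((T ∧ (T ∨ T)) ∧ (¬x0 ∧ (x0 ∨ T)))
  step 1: ((F ∨ ¬F) ∧ ((x1 ∧ x0) ∨ (x0 ∧ F))) ∨ ((T ∧ (T ∨ T)) ∧ (¬x0 ∧ (x0 ∨ T)))
  step 2: (¬F ∧ ((x1 ∧ x0) ∨ (x0 ∧ F))) ∨ ((T ∧ (T ∨ T)) ∧ (¬x0 ∧ (x0 ∨ T)))
  step 3: (T ∧ ((x1 ∧ x0) ∨ (x0 ∧ F))) ∨ ((T ∧ (T ∨ T)) ∧ (¬x0 ∧ (x0 ∨ T)))
  step 4: ((x1 ∧ x0) ∨ (x0 ∧ F)) ∨ ((T ∧ (T ∨ T)) ∧ (¬x0 ∧ (x0 ∨ T)))
  step 5: ((x1 ∧ x0) ∨ F) ∨ ((T ∧ (T ∨ T)) ∧ (¬x0 ∧ (x0 ∨ T)))
  step 6: (x1 ∧ x0) ∨ ((T ∧ (T ∨ T)) ∧ (¬x0 ∧ (x0 ∨ T)))
  step 7: (x1 ∧ x0) ∨ ((T ∨ T) ∧ (¬x0 ∧ (x0 ∨ T)))
  step 8: (x1 ∧ x0) ∨ (T ∧ (¬x0 ∧ (x0 ∨ T)))
  step 9: (x1 ∧ x0) ∨ (¬x0 ∧ (x0 ∨ T))
  step 10: (x1 ∧ x0) ∨ (¬x0 ∧ T)
  step 11: (x1 ∧ x0) ∨ ¬x0

Answer: normal form = (x1 ∧ x0) ∨ ¬x0  (in 11 steps)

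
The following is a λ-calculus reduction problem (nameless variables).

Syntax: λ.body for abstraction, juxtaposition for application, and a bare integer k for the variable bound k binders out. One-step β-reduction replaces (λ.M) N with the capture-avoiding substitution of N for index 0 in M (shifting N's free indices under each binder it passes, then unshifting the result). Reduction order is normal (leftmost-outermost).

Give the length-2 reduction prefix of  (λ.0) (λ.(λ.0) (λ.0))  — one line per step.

  start: (λ.0) (λ.(λ.0) (λ.0))
  →1  λ.(λ.0) (λ.0)
  →2  λ.λ.0

Answer: after 2 steps: λ.λ.0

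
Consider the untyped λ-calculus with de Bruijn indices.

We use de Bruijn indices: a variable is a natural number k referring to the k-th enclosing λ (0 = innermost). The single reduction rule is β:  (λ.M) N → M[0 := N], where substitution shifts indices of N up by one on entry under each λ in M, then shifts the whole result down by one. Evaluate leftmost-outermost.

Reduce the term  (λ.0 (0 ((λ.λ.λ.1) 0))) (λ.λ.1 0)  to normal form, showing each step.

Answer: normal form = λ.λ.1  (in 6 steps)

Working:
  start: (λ.0 (0 ((λ.λ.λ.1) 0))) (λ.λ.1 0)
  [1] (λ.λ.1 0) ((λ.λ.1 0) ((λ.λ.λ.1) (λ.λ.1 0)))
  [2] λ.(λ.λ.1 0) ((λ.λ.λ.1) (λ.λ.1 0)) 0
  [3] λ.(λ.(λ.λ.λ.1) (λ.λ.1 0) 0) 0
  [4] λ.(λ.λ.λ.1) (λ.λ.1 0) 0
  [5] λ.(λ.λ.1) 0
  [6] λ.λ.1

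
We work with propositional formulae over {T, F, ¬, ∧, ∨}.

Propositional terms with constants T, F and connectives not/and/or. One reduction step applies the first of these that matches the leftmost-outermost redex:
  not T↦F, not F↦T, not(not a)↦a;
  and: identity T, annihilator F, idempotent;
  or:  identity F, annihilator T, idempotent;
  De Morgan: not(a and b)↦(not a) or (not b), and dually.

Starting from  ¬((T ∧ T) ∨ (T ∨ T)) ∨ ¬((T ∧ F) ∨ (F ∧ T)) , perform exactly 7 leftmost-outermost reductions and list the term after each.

Answer: after 7 steps: ¬(T ∧ F) ∧ ¬(F ∧ T)

Derivation:
  start: ¬((T ∧ T) ∨ (T ∨ T)) ∨ ¬((T ∧ F) ∨ (F ∧ T))
  →1  (¬(T ∧ T) ∧ ¬(T ∨ T)) ∨ ¬((T ∧ F) ∨ (F ∧ T))
  →2  ((¬T ∨ ¬T) ∧ ¬(T ∨ T)) ∨ ¬((T ∧ F) ∨ (F ∧ T))
  →3  (¬T ∧ ¬(T ∨ T)) ∨ ¬((T ∧ F) ∨ (F ∧ T))
  →4  (F ∧ ¬(T ∨ T)) ∨ ¬((T ∧ F) ∨ (F ∧ T))
  →5  F ∨ ¬((T ∧ F) ∨ (F ∧ T))
  →6  ¬((T ∧ F) ∨ (F ∧ T))
  →7  ¬(T ∧ F) ∧ ¬(F ∧ T)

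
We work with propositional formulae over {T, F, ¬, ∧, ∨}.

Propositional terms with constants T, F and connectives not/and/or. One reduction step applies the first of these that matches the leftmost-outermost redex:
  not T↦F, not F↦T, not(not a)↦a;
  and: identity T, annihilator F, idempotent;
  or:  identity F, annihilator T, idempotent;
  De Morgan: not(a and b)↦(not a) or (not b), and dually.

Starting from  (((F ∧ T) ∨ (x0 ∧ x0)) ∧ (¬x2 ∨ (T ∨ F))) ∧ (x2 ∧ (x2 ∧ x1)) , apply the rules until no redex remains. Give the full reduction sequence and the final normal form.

  start: (((F ∧ T) ∨ (x0 ∧ x0)) ∧ (¬x2 ∨ (T ∨ F))) ∧ (x2 ∧ (x2 ∧ x1))
  step 1: ((F ∨ (x0 ∧ x0)) ∧ (¬x2 ∨ (T ∨ F))) ∧ (x2 ∧ (x2 ∧ x1))
  step 2: ((x0 ∧ x0) ∧ (¬x2 ∨ (T ∨ F))) ∧ (x2 ∧ (x2 ∧ x1))
  step 3: (x0 ∧ (¬x2 ∨ (T ∨ F))) ∧ (x2 ∧ (x2 ∧ x1))
  step 4: (x0 ∧ (¬x2 ∨ T)) ∧ (x2 ∧ (x2 ∧ x1))
  step 5: (x0 ∧ T) ∧ (x2 ∧ (x2 ∧ x1))
  step 6: x0 ∧ (x2 ∧ (x2 ∧ x1))

Answer: normal form = x0 ∧ (x2 ∧ (x2 ∧ x1))  (in 6 steps)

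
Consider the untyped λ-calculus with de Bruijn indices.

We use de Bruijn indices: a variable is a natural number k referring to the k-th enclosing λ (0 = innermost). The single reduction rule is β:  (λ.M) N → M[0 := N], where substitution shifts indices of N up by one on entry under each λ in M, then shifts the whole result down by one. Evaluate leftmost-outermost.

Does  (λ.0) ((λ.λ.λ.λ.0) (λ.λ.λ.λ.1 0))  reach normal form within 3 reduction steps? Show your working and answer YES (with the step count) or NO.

Answer: YES — reaches normal form λ.λ.λ.0 in 2 ≤ 3 steps

Reduction:
  start: (λ.0) ((λ.λ.λ.λ.0) (λ.λ.λ.λ.1 0))
  →1  (λ.λ.λ.λ.0) (λ.λ.λ.λ.1 0)
  →2  λ.λ.λ.0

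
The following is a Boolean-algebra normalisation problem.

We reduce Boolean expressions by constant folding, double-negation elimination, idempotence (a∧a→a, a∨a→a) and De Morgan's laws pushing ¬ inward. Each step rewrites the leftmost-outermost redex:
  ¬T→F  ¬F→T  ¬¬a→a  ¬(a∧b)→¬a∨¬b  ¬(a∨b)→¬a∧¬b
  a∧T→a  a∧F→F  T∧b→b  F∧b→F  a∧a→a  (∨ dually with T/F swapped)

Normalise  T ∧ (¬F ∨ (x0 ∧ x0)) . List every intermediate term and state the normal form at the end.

Answer: normal form = T  (in 3 steps)

Reduction:
  start: T ∧ (¬F ∨ (x0 ∧ x0))
  [1] ¬F ∨ (x0 ∧ x0)
  [2] T ∨ (x0 ∧ x0)
  [3] T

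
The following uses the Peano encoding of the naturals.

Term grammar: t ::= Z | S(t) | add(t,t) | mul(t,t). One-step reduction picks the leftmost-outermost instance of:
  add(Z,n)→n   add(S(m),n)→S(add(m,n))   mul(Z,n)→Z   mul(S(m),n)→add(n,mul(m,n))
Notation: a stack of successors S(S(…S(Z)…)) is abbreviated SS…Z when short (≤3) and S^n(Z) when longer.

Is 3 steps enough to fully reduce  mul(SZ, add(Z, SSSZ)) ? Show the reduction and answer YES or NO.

Answer: NO — after 3 steps the term is S(add(SSZ, mul(Z, add(Z, SSSZ)))), not yet normal

Derivation:
  start: mul(SZ, add(Z, SSSZ))
  step 1: add(add(Z, SSSZ), mul(Z, add(Z, SSSZ)))
  step 2: add(SSSZ, mul(Z, add(Z, SSSZ)))
  step 3: S(add(SSZ, mul(Z, add(Z, SSSZ))))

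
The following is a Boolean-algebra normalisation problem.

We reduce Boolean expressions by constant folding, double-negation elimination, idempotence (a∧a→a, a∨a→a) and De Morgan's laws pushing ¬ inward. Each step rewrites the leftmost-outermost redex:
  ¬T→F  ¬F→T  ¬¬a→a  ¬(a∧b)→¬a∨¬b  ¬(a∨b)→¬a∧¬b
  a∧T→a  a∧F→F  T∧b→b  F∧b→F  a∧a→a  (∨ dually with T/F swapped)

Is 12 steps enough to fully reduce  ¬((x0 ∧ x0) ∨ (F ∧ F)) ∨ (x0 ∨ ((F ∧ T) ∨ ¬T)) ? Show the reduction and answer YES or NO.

  start: ¬((x0 ∧ x0) ∨ (F ∧ F)) ∨ (x0 ∨ ((F ∧ T) ∨ ¬T))
  →1  (¬(x0 ∧ x0) ∧ ¬(F ∧ F)) ∨ (x0 ∨ ((F ∧ T) ∨ ¬T))
  →2  ((¬x0 ∨ ¬x0) ∧ ¬(F ∧ F)) ∨ (x0 ∨ ((F ∧ T) ∨ ¬T))
  →3  (¬x0 ∧ ¬(F ∧ F)) ∨ (x0 ∨ ((F ∧ T) ∨ ¬T))
  →4  (¬x0 ∧ (¬F ∨ ¬F)) ∨ (x0 ∨ ((F ∧ T) ∨ ¬T))
  →5  (¬x0 ∧ ¬F) ∨ (x0 ∨ ((F ∧ T) ∨ ¬T))
  →6  (¬x0 ∧ T) ∨ (x0 ∨ ((F ∧ T) ∨ ¬T))
  →7  ¬x0 ∨ (x0 ∨ ((F ∧ T) ∨ ¬T))
  →8  ¬x0 ∨ (x0 ∨ (F ∨ ¬T))
  →9  ¬x0 ∨ (x0 ∨ ¬T)
  →10  ¬x0 ∨ (x0 ∨ F)
  →11  ¬x0 ∨ x0

Answer: YES — reaches normal form ¬x0 ∨ x0 in 11 ≤ 12 steps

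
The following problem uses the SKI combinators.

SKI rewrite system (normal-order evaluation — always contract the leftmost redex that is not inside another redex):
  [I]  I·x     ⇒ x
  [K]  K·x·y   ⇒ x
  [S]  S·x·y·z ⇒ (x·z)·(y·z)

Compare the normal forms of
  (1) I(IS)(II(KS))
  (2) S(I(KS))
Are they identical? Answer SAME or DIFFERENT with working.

Answer: SAME — A ⇓ S(KS), B ⇓ S(KS)

Reduction:
Term A:
  start: I(IS)(II(KS))
  step 1: IS(II(KS))
  step 2: S(II(KS))
  step 3: S(I(KS))
  step 4: S(KS)

Term B:
  start: S(I(KS))
  step 1: S(KS)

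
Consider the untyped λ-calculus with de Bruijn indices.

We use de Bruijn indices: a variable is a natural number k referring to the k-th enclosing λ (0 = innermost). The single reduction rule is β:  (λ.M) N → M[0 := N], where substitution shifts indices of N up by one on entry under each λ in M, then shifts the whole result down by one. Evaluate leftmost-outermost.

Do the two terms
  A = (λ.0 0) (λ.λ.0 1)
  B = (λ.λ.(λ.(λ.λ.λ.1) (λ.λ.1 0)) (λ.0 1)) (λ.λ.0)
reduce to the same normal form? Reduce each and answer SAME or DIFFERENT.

Term A:
  start: (λ.0 0) (λ.λ.0 1)
  →1  (λ.λ.0 1) (λ.λ.0 1)
  →2  λ.0 (λ.λ.0 1)

Term B:
  start: (λ.λ.(λ.(λ.λ.λ.1) (λ.λ.1 0)) (λ.0 1)) (λ.λ.0)
  →1  λ.(λ.(λ.λ.λ.1) (λ.λ.1 0)) (λ.0 1)
  →2  λ.(λ.λ.λ.1) (λ.λ.1 0)
  →3  λ.λ.λ.1

Answer: DIFFERENT — A ⇓ λ.0 (λ.λ.0 1), B ⇓ λ.λ.λ.1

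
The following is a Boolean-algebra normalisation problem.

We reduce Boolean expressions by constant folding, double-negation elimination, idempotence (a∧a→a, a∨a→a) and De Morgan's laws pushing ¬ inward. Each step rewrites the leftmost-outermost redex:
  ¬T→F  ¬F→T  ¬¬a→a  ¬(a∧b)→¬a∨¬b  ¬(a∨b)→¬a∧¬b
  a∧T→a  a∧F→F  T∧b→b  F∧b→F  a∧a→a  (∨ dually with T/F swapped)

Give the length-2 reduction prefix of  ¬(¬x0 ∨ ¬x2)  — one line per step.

  start: ¬(¬x0 ∨ ¬x2)
  [1] ¬¬x0 ∧ ¬¬x2
  [2] x0 ∧ ¬¬x2

Answer: after 2 steps: x0 ∧ ¬¬x2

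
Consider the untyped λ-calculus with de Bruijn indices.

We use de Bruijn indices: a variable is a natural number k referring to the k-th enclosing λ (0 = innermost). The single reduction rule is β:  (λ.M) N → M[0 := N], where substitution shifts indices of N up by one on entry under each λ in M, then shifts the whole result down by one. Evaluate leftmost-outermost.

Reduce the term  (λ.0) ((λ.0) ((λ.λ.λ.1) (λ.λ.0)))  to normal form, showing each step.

  start: (λ.0) ((λ.0) ((λ.λ.λ.1) (λ.λ.0)))
  step 1: (λ.0) ((λ.λ.λ.1) (λ.λ.0))
  step 2: (λ.λ.λ.1) (λ.λ.0)
  step 3: λ.λ.1

Answer: normal form = λ.λ.1  (in 3 steps)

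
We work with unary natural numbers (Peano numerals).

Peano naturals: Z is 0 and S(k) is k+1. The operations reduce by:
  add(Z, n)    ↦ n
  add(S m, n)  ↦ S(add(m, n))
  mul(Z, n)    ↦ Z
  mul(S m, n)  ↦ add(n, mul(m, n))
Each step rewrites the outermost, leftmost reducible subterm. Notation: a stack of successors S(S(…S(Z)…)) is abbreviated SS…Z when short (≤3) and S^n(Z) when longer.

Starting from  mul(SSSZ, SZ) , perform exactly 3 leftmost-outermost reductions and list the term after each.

Answer: after 3 steps: S(mul(SSZ, SZ))

Reduction:
  start: mul(SSSZ, SZ)
  [1] add(SZ, mul(SSZ, SZ))
  [2] S(add(Z, mul(SSZ, SZ)))
  [3] S(mul(SSZ, SZ))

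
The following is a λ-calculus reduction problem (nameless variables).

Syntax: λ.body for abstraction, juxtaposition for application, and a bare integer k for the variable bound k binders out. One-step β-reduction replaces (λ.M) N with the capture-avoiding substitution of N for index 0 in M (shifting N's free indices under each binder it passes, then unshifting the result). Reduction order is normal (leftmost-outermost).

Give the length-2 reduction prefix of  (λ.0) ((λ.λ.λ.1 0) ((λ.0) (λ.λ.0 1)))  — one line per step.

  start: (λ.0) ((λ.λ.λ.1 0) ((λ.0) (λ.λ.0 1)))
  step 1: (λ.λ.λ.1 0) ((λ.0) (λ.λ.0 1))
  step 2: λ.λ.1 0

Answer: after 2 steps: λ.λ.1 0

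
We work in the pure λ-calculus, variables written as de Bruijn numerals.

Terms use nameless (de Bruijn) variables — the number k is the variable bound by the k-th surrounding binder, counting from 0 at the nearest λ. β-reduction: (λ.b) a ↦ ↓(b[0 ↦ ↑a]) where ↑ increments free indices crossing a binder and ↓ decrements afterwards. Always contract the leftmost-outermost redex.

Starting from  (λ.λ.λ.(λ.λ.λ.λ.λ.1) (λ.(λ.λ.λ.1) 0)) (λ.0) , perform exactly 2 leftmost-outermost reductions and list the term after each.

  start: (λ.λ.λ.(λ.λ.λ.λ.λ.1) (λ.(λ.λ.λ.1) 0)) (λ.0)
  →1  λ.λ.(λ.λ.λ.λ.λ.1) (λ.(λ.λ.λ.1) 0)
  →2  λ.λ.λ.λ.λ.λ.1

Answer: after 2 steps: λ.λ.λ.λ.λ.λ.1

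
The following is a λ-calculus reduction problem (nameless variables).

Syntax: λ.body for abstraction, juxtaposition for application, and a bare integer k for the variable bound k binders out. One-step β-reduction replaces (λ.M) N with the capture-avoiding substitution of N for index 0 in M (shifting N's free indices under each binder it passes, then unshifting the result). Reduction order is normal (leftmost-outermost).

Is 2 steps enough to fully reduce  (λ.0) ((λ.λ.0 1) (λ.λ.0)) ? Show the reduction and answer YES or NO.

Answer: YES — reaches normal form λ.0 (λ.λ.0) in 2 ≤ 2 steps

Working:
  start: (λ.0) ((λ.λ.0 1) (λ.λ.0))
  [1] (λ.λ.0 1) (λ.λ.0)
  [2] λ.0 (λ.λ.0)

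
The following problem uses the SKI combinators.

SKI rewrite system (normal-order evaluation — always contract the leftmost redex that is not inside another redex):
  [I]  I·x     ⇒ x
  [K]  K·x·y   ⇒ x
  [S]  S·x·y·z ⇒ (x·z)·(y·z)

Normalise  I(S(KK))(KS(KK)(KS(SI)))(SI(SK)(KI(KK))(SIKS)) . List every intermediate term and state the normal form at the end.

Answer: normal form = K(SS(S(KS)))  (in 13 steps)

Working:
  start: I(S(KK))(KS(KK)(KS(SI)))(SI(SK)(KI(KK))(SIKS))
  [1] S(KK)(KS(KK)(KS(SI)))(SI(SK)(KI(KK))(SIKS))
  [2] KK(SI(SK)(KI(KK))(SIKS))(KS(KK)(KS(SI))(SI(SK)(KI(KK))(SIKS)))
  [3] K(KS(KK)(KS(SI))(SI(SK)(KI(KK))(SIKS)))
  [4] K(S(KS(SI))(SI(SK)(KI(KK))(SIKS)))
  [5] K(SS(SI(SK)(KI(KK))(SIKS)))
  [6] K(SS(I(KI(KK))(SK(KI(KK)))(SIKS)))
  [7] K(SS(KI(KK)(SK(KI(KK)))(SIKS)))
  [8] K(SS(I(SK(KI(KK)))(SIKS)))
  [9] K(SS(SK(KI(KK))(SIKS)))
  [10] K(SS(K(SIKS)(KI(KK)(SIKS))))
  [11] K(SS(SIKS))
  [12] K(SS(IS(KS)))
  [13] K(SS(S(KS)))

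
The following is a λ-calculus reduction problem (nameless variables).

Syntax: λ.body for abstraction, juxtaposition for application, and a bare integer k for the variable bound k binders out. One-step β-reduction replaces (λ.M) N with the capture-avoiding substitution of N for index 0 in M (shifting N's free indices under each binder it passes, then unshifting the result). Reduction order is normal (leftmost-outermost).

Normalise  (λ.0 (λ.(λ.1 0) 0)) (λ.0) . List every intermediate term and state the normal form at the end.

  start: (λ.0 (λ.(λ.1 0) 0)) (λ.0)
  step 1: (λ.0) (λ.(λ.1 0) 0)
  step 2: λ.(λ.1 0) 0
  step 3: λ.0 0

Answer: normal form = λ.0 0  (in 3 steps)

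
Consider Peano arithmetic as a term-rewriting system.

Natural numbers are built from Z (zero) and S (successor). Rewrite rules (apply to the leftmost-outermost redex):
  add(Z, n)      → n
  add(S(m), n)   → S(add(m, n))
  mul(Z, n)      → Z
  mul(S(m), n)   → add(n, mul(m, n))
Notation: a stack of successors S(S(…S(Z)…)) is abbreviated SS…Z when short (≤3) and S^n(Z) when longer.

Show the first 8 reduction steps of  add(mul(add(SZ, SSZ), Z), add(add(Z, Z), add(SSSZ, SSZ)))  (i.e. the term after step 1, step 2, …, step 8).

  start: add(mul(add(SZ, SSZ), Z), add(add(Z, Z), add(SSSZ, SSZ)))
  →1  add(mul(S(add(Z, SSZ)), Z), add(add(Z, Z), add(SSSZ, SSZ)))
  →2  add(add(Z, mul(add(Z, SSZ), Z)), add(add(Z, Z), add(SSSZ, SSZ)))
  →3  add(mul(add(Z, SSZ), Z), add(add(Z, Z), add(SSSZ, SSZ)))
  →4  add(mul(SSZ, Z), add(add(Z, Z), add(SSSZ, SSZ)))
  →5  add(add(Z, mul(SZ, Z)), add(add(Z, Z), add(SSSZ, SSZ)))
  →6  add(mul(SZ, Z), add(add(Z, Z), add(SSSZ, SSZ)))
  →7  add(add(Z, mul(Z, Z)), add(add(Z, Z), add(SSSZ, SSZ)))
  →8  add(mul(Z, Z), add(add(Z, Z), add(SSSZ, SSZ)))

Answer: after 8 steps: add(mul(Z, Z), add(add(Z, Z), add(SSSZ, SSZ)))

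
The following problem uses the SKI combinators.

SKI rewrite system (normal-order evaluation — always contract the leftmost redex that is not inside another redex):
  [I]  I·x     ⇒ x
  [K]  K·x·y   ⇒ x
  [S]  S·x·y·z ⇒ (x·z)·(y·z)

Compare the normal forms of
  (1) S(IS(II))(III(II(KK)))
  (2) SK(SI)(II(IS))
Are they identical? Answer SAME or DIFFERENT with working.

Term A:
  start: S(IS(II))(III(II(KK)))
  →1  S(S(II))(III(II(KK)))
  →2  S(SI)(III(II(KK)))
  →3  S(SI)(II(II(KK)))
  →4  S(SI)(I(II(KK)))
  →5  S(SI)(II(KK))
  →6  S(SI)(I(KK))
  →7  S(SI)(KK)

Term B:
  start: SK(SI)(II(IS))
  →1  K(II(IS))(SI(II(IS)))
  →2  II(IS)
  →3  I(IS)
  →4  IS
  →5  S

Answer: DIFFERENT — A ⇓ S(SI)(KK), B ⇓ S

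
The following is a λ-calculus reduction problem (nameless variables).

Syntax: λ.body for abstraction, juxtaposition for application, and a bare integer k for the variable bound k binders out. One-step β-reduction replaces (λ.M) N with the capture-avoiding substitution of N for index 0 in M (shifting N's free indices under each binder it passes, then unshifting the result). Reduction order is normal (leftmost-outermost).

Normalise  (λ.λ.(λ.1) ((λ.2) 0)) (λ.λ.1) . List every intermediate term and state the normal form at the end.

  start: (λ.λ.(λ.1) ((λ.2) 0)) (λ.λ.1)
  →1  λ.(λ.1) ((λ.λ.λ.1) 0)
  →2  λ.0

Answer: normal form = λ.0  (in 2 steps)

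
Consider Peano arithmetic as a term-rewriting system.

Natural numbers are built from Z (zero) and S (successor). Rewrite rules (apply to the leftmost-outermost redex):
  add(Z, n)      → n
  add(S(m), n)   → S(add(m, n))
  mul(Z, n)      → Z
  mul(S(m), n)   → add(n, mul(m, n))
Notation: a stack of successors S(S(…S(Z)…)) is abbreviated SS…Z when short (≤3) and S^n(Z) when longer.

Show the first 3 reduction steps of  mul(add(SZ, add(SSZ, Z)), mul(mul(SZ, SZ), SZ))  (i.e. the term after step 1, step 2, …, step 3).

Answer: after 3 steps: add(mul(add(SZ, mul(Z, SZ)), SZ), mul(add(Z, add(SSZ, Z)), mul(mul(SZ, SZ), SZ)))

Working:
  start: mul(add(SZ, add(SSZ, Z)), mul(mul(SZ, SZ), SZ))
  [1] mul(S(add(Z, add(SSZ, Z))), mul(mul(SZ, SZ), SZ))
  [2] add(mul(mul(SZ, SZ), SZ), mul(add(Z, add(SSZ, Z)), mul(mul(SZ, SZ), SZ)))
  [3] add(mul(add(SZ, mul(Z, SZ)), SZ), mul(add(Z, add(SSZ, Z)), mul(mul(SZ, SZ), SZ)))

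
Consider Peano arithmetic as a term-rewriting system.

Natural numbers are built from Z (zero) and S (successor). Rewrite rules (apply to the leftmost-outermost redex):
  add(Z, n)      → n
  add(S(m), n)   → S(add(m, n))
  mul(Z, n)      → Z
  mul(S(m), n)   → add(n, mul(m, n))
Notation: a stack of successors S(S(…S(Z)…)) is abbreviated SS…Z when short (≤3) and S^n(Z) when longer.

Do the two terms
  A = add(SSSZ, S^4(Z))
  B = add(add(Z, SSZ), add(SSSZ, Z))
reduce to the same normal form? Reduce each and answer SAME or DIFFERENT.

Term A:
  start: add(SSSZ, S^4(Z))
  step 1: S(add(SSZ, S^4(Z)))
  step 2: S(S(add(SZ, S^4(Z))))
  step 3: S(S(S(add(Z, S^4(Z)))))
  step 4: S^7(Z)

Term B:
  start: add(add(Z, SSZ), add(SSSZ, Z))
  step 1: add(SSZ, add(SSSZ, Z))
  step 2: S(add(SZ, add(SSSZ, Z)))
  step 3: S(S(add(Z, add(SSSZ, Z))))
  step 4: S(S(add(SSSZ, Z)))
  step 5: S(S(S(add(SSZ, Z))))
  step 6: S(S(S(S(add(SZ, Z)))))
  step 7: S(S(S(S(S(add(Z, Z))))))
  step 8: S^5(Z)

Answer: DIFFERENT — A ⇓ S^7(Z), B ⇓ S^5(Z)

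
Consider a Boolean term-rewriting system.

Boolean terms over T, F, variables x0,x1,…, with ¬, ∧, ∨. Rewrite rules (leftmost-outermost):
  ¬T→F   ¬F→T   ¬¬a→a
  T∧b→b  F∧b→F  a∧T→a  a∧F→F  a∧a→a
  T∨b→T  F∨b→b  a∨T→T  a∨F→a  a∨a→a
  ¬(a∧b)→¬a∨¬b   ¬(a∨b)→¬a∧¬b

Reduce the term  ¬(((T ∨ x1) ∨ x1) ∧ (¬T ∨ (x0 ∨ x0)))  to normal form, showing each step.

Answer: normal form = ¬x0  (in 12 steps)

Derivation:
  start: ¬(((T ∨ x1) ∨ x1) ∧ (¬T ∨ (x0 ∨ x0)))
  step 1: ¬((T ∨ x1) ∨ x1) ∨ ¬(¬T ∨ (x0 ∨ x0))
  step 2: (¬(T ∨ x1) ∧ ¬x1) ∨ ¬(¬T ∨ (x0 ∨ x0))
  step 3: ((¬T ∧ ¬x1) ∧ ¬x1) ∨ ¬(¬T ∨ (x0 ∨ x0))
  step 4: ((F ∧ ¬x1) ∧ ¬x1) ∨ ¬(¬T ∨ (x0 ∨ x0))
  step 5: (F ∧ ¬x1) ∨ ¬(¬T ∨ (x0 ∨ x0))
  step 6: F ∨ ¬(¬T ∨ (x0 ∨ x0))
  step 7: ¬(¬T ∨ (x0 ∨ x0))
  step 8: ¬¬T ∧ ¬(x0 ∨ x0)
  step 9: T ∧ ¬(x0 ∨ x0)
  step 10: ¬(x0 ∨ x0)
  step 11: ¬x0 ∧ ¬x0
  step 12: ¬x0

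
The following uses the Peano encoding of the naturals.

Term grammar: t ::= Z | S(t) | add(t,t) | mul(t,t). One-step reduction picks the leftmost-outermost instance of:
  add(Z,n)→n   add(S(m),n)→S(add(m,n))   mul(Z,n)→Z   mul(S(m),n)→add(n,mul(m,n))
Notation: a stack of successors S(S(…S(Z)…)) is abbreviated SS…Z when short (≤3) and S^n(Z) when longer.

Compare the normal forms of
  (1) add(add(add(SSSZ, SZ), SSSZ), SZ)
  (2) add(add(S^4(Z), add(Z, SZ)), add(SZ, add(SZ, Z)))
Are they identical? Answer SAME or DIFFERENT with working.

Term A:
  start: add(add(add(SSSZ, SZ), SSSZ), SZ)
  step 1: add(add(S(add(SSZ, SZ)), SSSZ), SZ)
  step 2: add(S(add(add(SSZ, SZ), SSSZ)), SZ)
  step 3: S(add(add(add(SSZ, SZ), SSSZ), SZ))
  step 4: S(add(add(S(add(SZ, SZ)), SSSZ), SZ))
  step 5: S(add(S(add(add(SZ, SZ), SSSZ)), SZ))
  step 6: S(S(add(add(add(SZ, SZ), SSSZ), SZ)))
  step 7: S(S(add(add(S(add(Z, SZ)), SSSZ), SZ)))
  step 8: S(S(add(S(add(add(Z, SZ), SSSZ)), SZ)))
  step 9: S(S(S(add(add(add(Z, SZ), SSSZ), SZ))))
  step 10: S(S(S(add(add(SZ, SSSZ), SZ))))
  step 11: S(S(S(add(S(add(Z, SSSZ)), SZ))))
  step 12: S(S(S(S(add(add(Z, SSSZ), SZ)))))
  step 13: S(S(S(S(add(SSSZ, SZ)))))
  step 14: S(S(S(S(S(add(SSZ, SZ))))))
  step 15: S(S(S(S(S(S(add(SZ, SZ)))))))
  step 16: S(S(S(S(S(S(S(add(Z, SZ))))))))
  step 17: S^8(Z)

Term B:
  start: add(add(S^4(Z), add(Z, SZ)), add(SZ, add(SZ, Z)))
  step 1: add(S(add(SSSZ, add(Z, SZ))), add(SZ, add(SZ, Z)))
  step 2: S(add(add(SSSZ, add(Z, SZ)), add(SZ, add(SZ, Z))))
  step 3: S(add(S(add(SSZ, add(Z, SZ))), add(SZ, add(SZ, Z))))
  step 4: S(S(add(add(SSZ, add(Z, SZ)), add(SZ, add(SZ, Z)))))
  step 5: S(S(add(S(add(SZ, add(Z, SZ))), add(SZ, add(SZ, Z)))))
  step 6: S(S(S(add(add(SZ, add(Z, SZ)), add(SZ, add(SZ, Z))))))
  step 7: S(S(S(add(S(add(Z, add(Z, SZ))), add(SZ, add(SZ, Z))))))
  step 8: S(S(S(S(add(add(Z, add(Z, SZ)), add(SZ, add(SZ, Z)))))))
  step 9: S(S(S(S(add(add(Z, SZ), add(SZ, add(SZ, Z)))))))
  step 10: S(S(S(S(add(SZ, add(SZ, add(SZ, Z)))))))
  step 11: S(S(S(S(S(add(Z, add(SZ, add(SZ, Z))))))))
  step 12: S(S(S(S(S(add(SZ, add(SZ, Z)))))))
  step 13: S(S(S(S(S(S(add(Z, add(SZ, Z))))))))
  step 14: S(S(S(S(S(S(add(SZ, Z)))))))
  step 15: S(S(S(S(S(S(S(add(Z, Z))))))))
  step 16: S^7(Z)

Answer: DIFFERENT — A ⇓ S^8(Z), B ⇓ S^7(Z)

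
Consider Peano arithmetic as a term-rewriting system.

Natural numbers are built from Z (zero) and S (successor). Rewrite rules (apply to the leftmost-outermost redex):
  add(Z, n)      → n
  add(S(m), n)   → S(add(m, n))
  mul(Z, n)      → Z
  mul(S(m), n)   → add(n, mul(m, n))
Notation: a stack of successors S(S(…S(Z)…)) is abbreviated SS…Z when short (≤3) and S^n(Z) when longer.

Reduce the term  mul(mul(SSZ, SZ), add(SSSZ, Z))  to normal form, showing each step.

  start: mul(mul(SSZ, SZ), add(SSSZ, Z))
  →1  mul(add(SZ, mul(SZ, SZ)), add(SSSZ, Z))
  →2  mul(S(add(Z, mul(SZ, SZ))), add(SSSZ, Z))
  →3  add(add(SSSZ, Z), mul(add(Z, mul(SZ, SZ)), add(SSSZ, Z)))
  →4  add(S(add(SSZ, Z)), mul(add(Z, mul(SZ, SZ)), add(SSSZ, Z)))
  →5  S(add(add(SSZ, Z), mul(add(Z, mul(SZ, SZ)), add(SSSZ, Z))))
  →6  S(add(S(add(SZ, Z)), mul(add(Z, mul(SZ, SZ)), add(SSSZ, Z))))
  →7  S(S(add(add(SZ, Z), mul(add(Z, mul(SZ, SZ)), add(SSSZ, Z)))))
  →8  S(S(add(S(add(Z, Z)), mul(add(Z, mul(SZ, SZ)), add(SSSZ, Z)))))
  →9  S(S(S(add(add(Z, Z), mul(add(Z, mul(SZ, SZ)), add(SSSZ, Z))))))
  →10  S(S(S(add(Z, mul(add(Z, mul(SZ, SZ)), add(SSSZ, Z))))))
  →11  S(S(S(mul(add(Z, mul(SZ, SZ)), add(SSSZ, Z)))))
  →12  S(S(S(mul(mul(SZ, SZ), add(SSSZ, Z)))))
  →13  S(S(S(mul(add(SZ, mul(Z, SZ)), add(SSSZ, Z)))))
  →14  S(S(S(mul(S(add(Z, mul(Z, SZ))), add(SSSZ, Z)))))
  →15  S(S(S(add(add(SSSZ, Z), mul(add(Z, mul(Z, SZ)), add(SSSZ, Z))))))
  →16  S(S(S(add(S(add(SSZ, Z)), mul(add(Z, mul(Z, SZ)), add(SSSZ, Z))))))
  →17  S(S(S(S(add(add(SSZ, Z), mul(add(Z, mul(Z, SZ)), add(SSSZ, Z)))))))
  →18  S(S(S(S(add(S(add(SZ, Z)), mul(add(Z, mul(Z, SZ)), add(SSSZ, Z)))))))
  →19  S(S(S(S(S(add(add(SZ, Z), mul(add(Z, mul(Z, SZ)), add(SSSZ, Z))))))))
  →20  S(S(S(S(S(add(S(add(Z, Z)), mul(add(Z, mul(Z, SZ)), add(SSSZ, Z))))))))
  →21  S(S(S(S(S(S(add(add(Z, Z), mul(add(Z, mul(Z, SZ)), add(SSSZ, Z)))))))))
  →22  S(S(S(S(S(S(add(Z, mul(add(Z, mul(Z, SZ)), add(SSSZ, Z)))))))))
  →23  S(S(S(S(S(S(mul(add(Z, mul(Z, SZ)), add(SSSZ, Z))))))))
  →24  S(S(S(S(S(S(mul(mul(Z, SZ), add(SSSZ, Z))))))))
  →25  S(S(S(S(S(S(mul(Z, add(SSSZ, Z))))))))
  →26  S^6(Z)

Answer: normal form = S^6(Z)  (in 26 steps)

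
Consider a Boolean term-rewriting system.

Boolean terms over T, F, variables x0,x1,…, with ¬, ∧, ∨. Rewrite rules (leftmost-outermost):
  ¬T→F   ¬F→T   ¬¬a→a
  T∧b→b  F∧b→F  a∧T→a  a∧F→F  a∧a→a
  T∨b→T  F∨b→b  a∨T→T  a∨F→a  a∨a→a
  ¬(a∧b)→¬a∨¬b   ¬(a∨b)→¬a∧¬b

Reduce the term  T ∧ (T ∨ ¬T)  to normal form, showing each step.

  start: T ∧ (T ∨ ¬T)
  →1  T ∨ ¬T
  →2  T

Answer: normal form = T  (in 2 steps)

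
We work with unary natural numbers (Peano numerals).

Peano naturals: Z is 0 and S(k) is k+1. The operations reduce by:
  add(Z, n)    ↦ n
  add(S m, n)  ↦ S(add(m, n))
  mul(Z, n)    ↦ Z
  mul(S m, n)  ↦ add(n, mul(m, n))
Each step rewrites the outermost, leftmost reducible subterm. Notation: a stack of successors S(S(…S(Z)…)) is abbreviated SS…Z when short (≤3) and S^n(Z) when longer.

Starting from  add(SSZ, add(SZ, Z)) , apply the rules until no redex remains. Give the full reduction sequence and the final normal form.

Answer: normal form = SSSZ  (in 5 steps)

Working:
  start: add(SSZ, add(SZ, Z))
  →1  S(add(SZ, add(SZ, Z)))
  →2  S(S(add(Z, add(SZ, Z))))
  →3  S(S(add(SZ, Z)))
  →4  S(S(S(add(Z, Z))))
  →5  SSSZ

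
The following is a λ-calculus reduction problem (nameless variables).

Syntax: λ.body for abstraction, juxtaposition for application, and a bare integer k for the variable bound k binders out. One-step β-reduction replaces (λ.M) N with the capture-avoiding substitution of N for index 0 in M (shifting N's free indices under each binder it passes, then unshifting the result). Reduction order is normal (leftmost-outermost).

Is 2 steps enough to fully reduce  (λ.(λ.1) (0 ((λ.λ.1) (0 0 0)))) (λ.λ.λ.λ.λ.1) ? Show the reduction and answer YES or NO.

Answer: YES — reaches normal form λ.λ.λ.λ.λ.1 in 2 ≤ 2 steps

Working:
  start: (λ.(λ.1) (0 ((λ.λ.1) (0 0 0)))) (λ.λ.λ.λ.λ.1)
  [1] (λ.λ.λ.λ.λ.λ.1) ((λ.λ.λ.λ.λ.1) ((λ.λ.1) ((λ.λ.λ.λ.λ.1) (λ.λ.λ.λ.λ.1) (λ.λ.λ.λ.λ.1))))
  [2] λ.λ.λ.λ.λ.1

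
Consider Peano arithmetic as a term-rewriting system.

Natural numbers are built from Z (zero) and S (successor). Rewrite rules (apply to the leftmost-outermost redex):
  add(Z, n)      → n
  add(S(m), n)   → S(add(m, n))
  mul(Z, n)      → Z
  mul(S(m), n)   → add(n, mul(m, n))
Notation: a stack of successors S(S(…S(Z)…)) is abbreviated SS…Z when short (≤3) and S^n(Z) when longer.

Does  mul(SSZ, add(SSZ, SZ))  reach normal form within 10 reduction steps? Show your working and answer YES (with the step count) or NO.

Answer: NO — after 10 steps the term is S(S(S(add(S(add(SZ, SZ)), mul(Z, add(SSZ, SZ)))))), not yet normal

Working:
  start: mul(SSZ, add(SSZ, SZ))
  step 1: add(add(SSZ, SZ), mul(SZ, add(SSZ, SZ)))
  step 2: add(S(add(SZ, SZ)), mul(SZ, add(SSZ, SZ)))
  step 3: S(add(add(SZ, SZ), mul(SZ, add(SSZ, SZ))))
  step 4: S(add(S(add(Z, SZ)), mul(SZ, add(SSZ, SZ))))
  step 5: S(S(add(add(Z, SZ), mul(SZ, add(SSZ, SZ)))))
  step 6: S(S(add(SZ, mul(SZ, add(SSZ, SZ)))))
  step 7: S(S(S(add(Z, mul(SZ, add(SSZ, SZ))))))
  step 8: S(S(S(mul(SZ, add(SSZ, SZ)))))
  step 9: S(S(S(add(add(SSZ, SZ), mul(Z, add(SSZ, SZ))))))
  step 10: S(S(S(add(S(add(SZ, SZ)), mul(Z, add(SSZ, SZ))))))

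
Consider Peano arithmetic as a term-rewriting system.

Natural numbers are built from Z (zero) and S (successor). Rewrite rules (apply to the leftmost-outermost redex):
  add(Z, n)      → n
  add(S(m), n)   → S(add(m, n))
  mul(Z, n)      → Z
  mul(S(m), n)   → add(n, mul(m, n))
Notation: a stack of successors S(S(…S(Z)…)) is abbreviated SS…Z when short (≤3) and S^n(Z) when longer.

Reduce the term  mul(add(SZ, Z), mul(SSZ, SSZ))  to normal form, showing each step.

Answer: normal form = S^4(Z)  (in 18 steps)

Reduction:
  start: mul(add(SZ, Z), mul(SSZ, SSZ))
  step 1: mul(S(add(Z, Z)), mul(SSZ, SSZ))
  step 2: add(mul(SSZ, SSZ), mul(add(Z, Z), mul(SSZ, SSZ)))
  step 3: add(add(SSZ, mul(SZ, SSZ)), mul(add(Z, Z), mul(SSZ, SSZ)))
  step 4: add(S(add(SZ, mul(SZ, SSZ))), mul(add(Z, Z), mul(SSZ, SSZ)))
  step 5: S(add(add(SZ, mul(SZ, SSZ)), mul(add(Z, Z), mul(SSZ, SSZ))))
  step 6: S(add(S(add(Z, mul(SZ, SSZ))), mul(add(Z, Z), mul(SSZ, SSZ))))
  step 7: S(S(add(add(Z, mul(SZ, SSZ)), mul(add(Z, Z), mul(SSZ, SSZ)))))
  step 8: S(S(add(mul(SZ, SSZ), mul(add(Z, Z), mul(SSZ, SSZ)))))
  step 9: S(S(add(add(SSZ, mul(Z, SSZ)), mul(add(Z, Z), mul(SSZ, SSZ)))))
  step 10: S(S(add(S(add(SZ, mul(Z, SSZ))), mul(add(Z, Z), mul(SSZ, SSZ)))))
  step 11: S(S(S(add(add(SZ, mul(Z, SSZ)), mul(add(Z, Z), mul(SSZ, SSZ))))))
  step 12: S(S(S(add(S(add(Z, mul(Z, SSZ))), mul(add(Z, Z), mul(SSZ, SSZ))))))
  step 13: S(S(S(S(add(add(Z, mul(Z, SSZ)), mul(add(Z, Z), mul(SSZ, SSZ)))))))
  step 14: S(S(S(S(add(mul(Z, SSZ), mul(add(Z, Z), mul(SSZ, SSZ)))))))
  step 15: S(S(S(S(add(Z, mul(add(Z, Z), mul(SSZ, SSZ)))))))
  step 16: S(S(S(S(mul(add(Z, Z), mul(SSZ, SSZ))))))
  step 17: S(S(S(S(mul(Z, mul(SSZ, SSZ))))))
  step 18: S^4(Z)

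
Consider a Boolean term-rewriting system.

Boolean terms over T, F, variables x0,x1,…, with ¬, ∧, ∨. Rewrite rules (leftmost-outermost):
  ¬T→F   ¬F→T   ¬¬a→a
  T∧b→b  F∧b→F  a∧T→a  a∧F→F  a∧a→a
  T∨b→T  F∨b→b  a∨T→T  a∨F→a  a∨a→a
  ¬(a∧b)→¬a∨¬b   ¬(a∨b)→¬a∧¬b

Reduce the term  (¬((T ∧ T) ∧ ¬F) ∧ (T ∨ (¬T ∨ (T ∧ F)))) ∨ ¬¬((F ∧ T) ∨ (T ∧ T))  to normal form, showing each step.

Answer: normal form = T  (in 12 steps)

Reduction:
  start: (¬((T ∧ T) ∧ ¬F) ∧ (T ∨ (¬T ∨ (T ∧ F)))) ∨ ¬¬((F ∧ T) ∨ (T ∧ T))
  [1] ((¬(T ∧ T) ∨ ¬¬F) ∧ (T ∨ (¬T ∨ (T ∧ F)))) ∨ ¬¬((F ∧ T) ∨ (T ∧ T))
  [2] (((¬T ∨ ¬T) ∨ ¬¬F) ∧ (T ∨ (¬T ∨ (T ∧ F)))) ∨ ¬¬((F ∧ T) ∨ (T ∧ T))
  [3] ((¬T ∨ ¬¬F) ∧ (T ∨ (¬T ∨ (T ∧ F)))) ∨ ¬¬((F ∧ T) ∨ (T ∧ T))
  [4] ((F ∨ ¬¬F) ∧ (T ∨ (¬T ∨ (T ∧ F)))) ∨ ¬¬((F ∧ T) ∨ (T ∧ T))
  [5] (¬¬F ∧ (T ∨ (¬T ∨ (T ∧ F)))) ∨ ¬¬((F ∧ T) ∨ (T ∧ T))
  [6] (F ∧ (T ∨ (¬T ∨ (T ∧ F)))) ∨ ¬¬((F ∧ T) ∨ (T ∧ T))
  [7] F ∨ ¬¬((F ∧ T) ∨ (T ∧ T))
  [8] ¬¬((F ∧ T) ∨ (T ∧ T))
  [9] (F ∧ T) ∨ (T ∧ T)
  [10] F ∨ (T ∧ T)
  [11] T ∧ T
  [12] T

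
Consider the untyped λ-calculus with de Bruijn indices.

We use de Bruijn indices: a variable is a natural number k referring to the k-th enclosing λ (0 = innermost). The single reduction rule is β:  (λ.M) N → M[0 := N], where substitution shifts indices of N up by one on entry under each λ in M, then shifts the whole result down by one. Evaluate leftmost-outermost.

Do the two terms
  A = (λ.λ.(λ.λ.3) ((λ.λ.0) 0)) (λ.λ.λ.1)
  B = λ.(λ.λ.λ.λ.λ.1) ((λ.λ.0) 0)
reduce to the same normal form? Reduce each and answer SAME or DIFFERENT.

Term A:
  start: (λ.λ.(λ.λ.3) ((λ.λ.0) 0)) (λ.λ.λ.1)
  step 1: λ.(λ.λ.λ.λ.λ.1) ((λ.λ.0) 0)
  step 2: λ.λ.λ.λ.λ.1

Term B:
  start: λ.(λ.λ.λ.λ.λ.1) ((λ.λ.0) 0)
  step 1: λ.λ.λ.λ.λ.1

Answer: SAME — A ⇓ λ.λ.λ.λ.λ.1, B ⇓ λ.λ.λ.λ.λ.1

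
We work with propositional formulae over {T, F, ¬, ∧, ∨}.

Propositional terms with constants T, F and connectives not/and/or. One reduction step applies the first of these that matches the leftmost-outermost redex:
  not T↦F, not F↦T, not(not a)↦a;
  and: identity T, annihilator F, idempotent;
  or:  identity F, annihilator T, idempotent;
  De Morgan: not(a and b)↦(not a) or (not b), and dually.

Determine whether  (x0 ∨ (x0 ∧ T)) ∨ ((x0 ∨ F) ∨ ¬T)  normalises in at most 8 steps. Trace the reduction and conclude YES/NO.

Answer: YES — reaches normal form x0 in 6 ≤ 8 steps

Derivation:
  start: (x0 ∨ (x0 ∧ T)) ∨ ((x0 ∨ F) ∨ ¬T)
  →1  (x0 ∨ x0) ∨ ((x0 ∨ F) ∨ ¬T)
  →2  x0 ∨ ((x0 ∨ F) ∨ ¬T)
  →3  x0 ∨ (x0 ∨ ¬T)
  →4  x0 ∨ (x0 ∨ F)
  →5  x0 ∨ x0
  →6  x0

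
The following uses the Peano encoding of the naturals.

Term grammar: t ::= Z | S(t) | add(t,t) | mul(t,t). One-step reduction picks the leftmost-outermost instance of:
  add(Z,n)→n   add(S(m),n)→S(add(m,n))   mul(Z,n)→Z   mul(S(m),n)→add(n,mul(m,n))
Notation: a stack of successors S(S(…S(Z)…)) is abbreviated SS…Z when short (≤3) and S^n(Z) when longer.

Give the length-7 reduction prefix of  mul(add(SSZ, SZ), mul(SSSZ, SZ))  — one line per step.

Answer: after 7 steps: S(add(add(SZ, mul(SZ, SZ)), mul(add(SZ, SZ), mul(SSSZ, SZ))))

Derivation:
  start: mul(add(SSZ, SZ), mul(SSSZ, SZ))
  [1] mul(S(add(SZ, SZ)), mul(SSSZ, SZ))
  [2] add(mul(SSSZ, SZ), mul(add(SZ, SZ), mul(SSSZ, SZ)))
  [3] add(add(SZ, mul(SSZ, SZ)), mul(add(SZ, SZ), mul(SSSZ, SZ)))
  [4] add(S(add(Z, mul(SSZ, SZ))), mul(add(SZ, SZ), mul(SSSZ, SZ)))
  [5] S(add(add(Z, mul(SSZ, SZ)), mul(add(SZ, SZ), mul(SSSZ, SZ))))
  [6] S(add(mul(SSZ, SZ), mul(add(SZ, SZ), mul(SSSZ, SZ))))
  [7] S(add(add(SZ, mul(SZ, SZ)), mul(add(SZ, SZ), mul(SSSZ, SZ))))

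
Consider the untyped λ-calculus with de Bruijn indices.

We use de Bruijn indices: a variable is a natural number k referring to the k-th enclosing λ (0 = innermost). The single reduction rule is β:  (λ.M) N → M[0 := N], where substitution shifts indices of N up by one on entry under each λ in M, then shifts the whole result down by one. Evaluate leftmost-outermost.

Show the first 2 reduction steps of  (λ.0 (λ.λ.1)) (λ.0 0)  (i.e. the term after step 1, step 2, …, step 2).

  start: (λ.0 (λ.λ.1)) (λ.0 0)
  [1] (λ.0 0) (λ.λ.1)
  [2] (λ.λ.1) (λ.λ.1)

Answer: after 2 steps: (λ.λ.1) (λ.λ.1)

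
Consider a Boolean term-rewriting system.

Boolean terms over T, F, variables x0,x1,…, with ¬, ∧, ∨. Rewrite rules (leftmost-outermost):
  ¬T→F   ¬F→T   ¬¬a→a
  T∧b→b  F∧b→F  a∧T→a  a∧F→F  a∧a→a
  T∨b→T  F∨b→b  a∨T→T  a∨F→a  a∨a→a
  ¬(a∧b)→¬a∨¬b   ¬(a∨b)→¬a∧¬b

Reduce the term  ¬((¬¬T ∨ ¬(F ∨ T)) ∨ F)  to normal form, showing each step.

  start: ¬((¬¬T ∨ ¬(F ∨ T)) ∨ F)
  step 1: ¬(¬¬T ∨ ¬(F ∨ T)) ∧ ¬F
  step 2: (¬¬¬T ∧ ¬¬(F ∨ T)) ∧ ¬F
  step 3: (¬T ∧ ¬¬(F ∨ T)) ∧ ¬F
  step 4: (F ∧ ¬¬(F ∨ T)) ∧ ¬F
  step 5: F ∧ ¬F
  step 6: F

Answer: normal form = F  (in 6 steps)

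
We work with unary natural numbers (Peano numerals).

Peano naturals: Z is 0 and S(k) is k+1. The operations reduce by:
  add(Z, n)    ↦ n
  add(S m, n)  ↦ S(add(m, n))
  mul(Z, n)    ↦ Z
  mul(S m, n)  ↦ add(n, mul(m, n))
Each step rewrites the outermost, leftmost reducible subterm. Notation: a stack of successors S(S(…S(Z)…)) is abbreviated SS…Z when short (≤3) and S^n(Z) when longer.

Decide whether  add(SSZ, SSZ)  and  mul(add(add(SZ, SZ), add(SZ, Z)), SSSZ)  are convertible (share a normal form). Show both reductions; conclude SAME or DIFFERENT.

Term A:
  start: add(SSZ, SSZ)
  →1  S(add(SZ, SSZ))
  →2  S(S(add(Z, SSZ)))
  →3  S^4(Z)

Term B:
  start: mul(add(add(SZ, SZ), add(SZ, Z)), SSSZ)
  →1  mul(add(S(add(Z, SZ)), add(SZ, Z)), SSSZ)
  →2  mul(S(add(add(Z, SZ), add(SZ, Z))), SSSZ)
  →3  add(SSSZ, mul(add(add(Z, SZ), add(SZ, Z)), SSSZ))
  →4  S(add(SSZ, mul(add(add(Z, SZ), add(SZ, Z)), SSSZ)))
  →5  S(S(add(SZ, mul(add(add(Z, SZ), add(SZ, Z)), SSSZ))))
  →6  S(S(S(add(Z, mul(add(add(Z, SZ), add(SZ, Z)), SSSZ)))))
  →7  S(S(S(mul(add(add(Z, SZ), add(SZ, Z)), SSSZ))))
  →8  S(S(S(mul(add(SZ, add(SZ, Z)), SSSZ))))
  →9  S(S(S(mul(S(add(Z, add(SZ, Z))), SSSZ))))
  →10  S(S(S(add(SSSZ, mul(add(Z, add(SZ, Z)), SSSZ)))))
  →11  S(S(S(S(add(SSZ, mul(add(Z, add(SZ, Z)), SSSZ))))))
  →12  S(S(S(S(S(add(SZ, mul(add(Z, add(SZ, Z)), SSSZ)))))))
  →13  S(S(S(S(S(S(add(Z, mul(add(Z, add(SZ, Z)), SSSZ))))))))
  →14  S(S(S(S(S(S(mul(add(Z, add(SZ, Z)), SSSZ)))))))
  →15  S(S(S(S(S(S(mul(add(SZ, Z), SSSZ)))))))
  →16  S(S(S(S(S(S(mul(S(add(Z, Z)), SSSZ)))))))
  →17  S(S(S(S(S(S(add(SSSZ, mul(add(Z, Z), SSSZ))))))))
  →18  S(S(S(S(S(S(S(add(SSZ, mul(add(Z, Z), SSSZ)))))))))
  →19  S(S(S(S(S(S(S(S(add(SZ, mul(add(Z, Z), SSSZ))))))))))
  →20  S(S(S(S(S(S(S(S(S(add(Z, mul(add(Z, Z), SSSZ)))))))))))
  →21  S(S(S(S(S(S(S(S(S(mul(add(Z, Z), SSSZ))))))))))
  →22  S(S(S(S(S(S(S(S(S(mul(Z, SSSZ))))))))))
  →23  S^9(Z)

Answer: DIFFERENT — A ⇓ S^4(Z), B ⇓ S^9(Z)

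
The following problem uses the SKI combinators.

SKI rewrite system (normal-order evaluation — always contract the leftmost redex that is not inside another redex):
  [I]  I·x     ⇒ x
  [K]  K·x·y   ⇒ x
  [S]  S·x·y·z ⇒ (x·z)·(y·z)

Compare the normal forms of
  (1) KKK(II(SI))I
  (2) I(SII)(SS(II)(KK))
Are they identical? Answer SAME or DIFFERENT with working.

Term A:
  start: KKK(II(SI))I
  [1] K(II(SI))I
  [2] II(SI)
  [3] I(SI)
  [4] SI

Term B:
  start: I(SII)(SS(II)(KK))
  [1] SII(SS(II)(KK))
  [2] I(SS(II)(KK))(I(SS(II)(KK)))
  [3] SS(II)(KK)(I(SS(II)(KK)))
  [4] S(KK)(II(KK))(I(SS(II)(KK)))
  [5] KK(I(SS(II)(KK)))(II(KK)(I(SS(II)(KK))))
  [6] K(II(KK)(I(SS(II)(KK))))
  [7] K(I(KK)(I(SS(II)(KK))))
  [8] K(KK(I(SS(II)(KK))))
  [9] KK

Answer: DIFFERENT — A ⇓ SI, B ⇓ KK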